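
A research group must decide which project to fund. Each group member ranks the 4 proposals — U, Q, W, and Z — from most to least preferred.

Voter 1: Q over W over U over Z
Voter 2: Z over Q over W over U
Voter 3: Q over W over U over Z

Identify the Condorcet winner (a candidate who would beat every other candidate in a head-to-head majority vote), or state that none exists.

Head-to-head results (3 voters total):
U vs Q: Q wins 3–0.
U vs W: W wins 3–0.
U vs Z: U wins 2–1.
Q vs W: Q wins 3–0.
Q vs Z: Q wins 2–1.
W vs Z: W wins 2–1.
Q beats each rival — U (3–0), W (3–0), Z (2–1) — so Q is the Condorcet winner.

Q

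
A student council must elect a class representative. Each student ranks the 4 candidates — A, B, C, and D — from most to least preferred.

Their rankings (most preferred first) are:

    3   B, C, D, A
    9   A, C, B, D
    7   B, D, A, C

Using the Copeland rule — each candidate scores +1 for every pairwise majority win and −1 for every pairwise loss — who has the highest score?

Pairwise results:
  A vs B: B wins 10–9.
  A vs C: A wins 16–3.
  A vs D: D wins 10–9.
  B vs C: B wins 10–9.
  B vs D: B wins 19–0.
  C vs D: C wins 12–7.
Copeland scores (wins − losses):
  A: 1 − 2 = -1
  B: 3 − 0 = 3
  C: 1 − 2 = -1
  D: 1 − 2 = -1
B has the best Copeland score.

B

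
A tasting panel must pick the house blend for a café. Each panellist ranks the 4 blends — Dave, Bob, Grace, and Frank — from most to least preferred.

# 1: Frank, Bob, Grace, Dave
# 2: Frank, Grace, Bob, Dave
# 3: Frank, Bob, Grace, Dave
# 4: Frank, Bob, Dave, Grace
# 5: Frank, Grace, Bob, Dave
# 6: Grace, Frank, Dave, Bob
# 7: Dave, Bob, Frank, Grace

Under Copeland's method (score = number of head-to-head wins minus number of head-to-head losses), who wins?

Pairwise results:
  Dave vs Bob: Bob wins 5–2.
  Dave vs Grace: Grace wins 5–2.
  Dave vs Frank: Frank wins 6–1.
  Bob vs Grace: Bob wins 4–3.
  Bob vs Frank: Frank wins 6–1.
  Grace vs Frank: Frank wins 6–1.
Copeland scores (wins − losses):
  Dave: 0 − 3 = -3
  Bob: 2 − 1 = 1
  Grace: 1 − 2 = -1
  Frank: 3 − 0 = 3
Frank has the best Copeland score.

Frank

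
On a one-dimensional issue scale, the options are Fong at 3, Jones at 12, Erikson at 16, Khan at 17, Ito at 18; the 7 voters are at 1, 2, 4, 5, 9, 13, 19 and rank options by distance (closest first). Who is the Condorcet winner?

With single-peaked preferences on a line, the Condorcet winner is the candidate closest to the median voter.
The median voter (position 5) is closest to Fong at 3.
Check: Fong vs Khan — voters closer to Fong: 5 of 7.

Fong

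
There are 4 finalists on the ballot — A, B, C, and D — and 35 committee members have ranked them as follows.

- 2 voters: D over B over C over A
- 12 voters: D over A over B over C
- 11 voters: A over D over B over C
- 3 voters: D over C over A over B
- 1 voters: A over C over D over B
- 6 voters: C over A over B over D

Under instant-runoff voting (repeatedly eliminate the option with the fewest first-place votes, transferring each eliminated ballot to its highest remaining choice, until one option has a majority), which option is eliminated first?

Round 1: D 17, A 12, C 6, B 0. B has the fewest and is eliminated.
Round 2: D 17, A 12, C 6. C has the fewest and is eliminated.
Round 3: A 18, D 17. A has a majority.

B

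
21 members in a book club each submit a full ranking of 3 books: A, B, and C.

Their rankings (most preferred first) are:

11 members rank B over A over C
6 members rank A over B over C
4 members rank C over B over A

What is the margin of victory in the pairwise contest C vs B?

Ballots ranking C above B: 4.
Ballots ranking B above C: 11+6 = 17.
B wins 17–4, a margin of 13.

13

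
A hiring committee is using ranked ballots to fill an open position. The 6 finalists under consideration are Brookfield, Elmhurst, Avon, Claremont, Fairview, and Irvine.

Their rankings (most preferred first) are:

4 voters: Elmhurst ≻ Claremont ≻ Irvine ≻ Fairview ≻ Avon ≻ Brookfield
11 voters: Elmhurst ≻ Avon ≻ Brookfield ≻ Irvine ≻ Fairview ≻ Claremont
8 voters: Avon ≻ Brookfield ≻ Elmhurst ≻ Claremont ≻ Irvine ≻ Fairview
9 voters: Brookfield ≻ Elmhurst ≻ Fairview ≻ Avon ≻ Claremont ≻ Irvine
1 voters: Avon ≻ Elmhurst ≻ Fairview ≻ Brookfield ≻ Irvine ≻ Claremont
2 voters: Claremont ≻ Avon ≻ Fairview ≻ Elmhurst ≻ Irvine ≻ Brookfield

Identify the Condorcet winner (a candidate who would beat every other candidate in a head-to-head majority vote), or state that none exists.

Head-to-head results (35 voters total):
Brookfield vs Elmhurst: Elmhurst wins 18–17.
Brookfield vs Avon: Avon wins 26–9.
Brookfield vs Claremont: Brookfield wins 29–6.
Brookfield vs Fairview: Brookfield wins 28–7.
Brookfield vs Irvine: Brookfield wins 29–6.
Elmhurst vs Avon: Elmhurst wins 24–11.
Elmhurst vs Claremont: Elmhurst wins 33–2.
Elmhurst vs Fairview: Elmhurst wins 33–2.
Elmhurst vs Irvine: Elmhurst wins 35–0.
Avon vs Claremont: Avon wins 29–6.
Avon vs Fairview: Avon wins 22–13.
Avon vs Irvine: Avon wins 31–4.
Claremont vs Fairview: Fairview wins 21–14.
Claremont vs Irvine: Claremont wins 23–12.
Fairview vs Irvine: Irvine wins 23–12.
Elmhurst beats each rival — Brookfield (18–17), Avon (24–11), Claremont (33–2), Fairview (33–2), Irvine (35–0) — so Elmhurst is the Condorcet winner.

Elmhurst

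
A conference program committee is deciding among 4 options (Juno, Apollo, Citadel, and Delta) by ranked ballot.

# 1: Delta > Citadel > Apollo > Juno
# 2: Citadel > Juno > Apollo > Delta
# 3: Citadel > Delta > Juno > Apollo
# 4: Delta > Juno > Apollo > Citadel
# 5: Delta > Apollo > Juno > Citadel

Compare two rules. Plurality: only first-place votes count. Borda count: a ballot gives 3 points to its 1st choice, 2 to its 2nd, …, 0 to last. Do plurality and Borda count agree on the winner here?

Yes

Plurality first-place counts: Juno 0, Apollo 0, Citadel 2, Delta 3 → Delta.
Borda totals: Juno 6, Apollo 5, Citadel 8, Delta 11 → Delta.
The two rules agree on Delta.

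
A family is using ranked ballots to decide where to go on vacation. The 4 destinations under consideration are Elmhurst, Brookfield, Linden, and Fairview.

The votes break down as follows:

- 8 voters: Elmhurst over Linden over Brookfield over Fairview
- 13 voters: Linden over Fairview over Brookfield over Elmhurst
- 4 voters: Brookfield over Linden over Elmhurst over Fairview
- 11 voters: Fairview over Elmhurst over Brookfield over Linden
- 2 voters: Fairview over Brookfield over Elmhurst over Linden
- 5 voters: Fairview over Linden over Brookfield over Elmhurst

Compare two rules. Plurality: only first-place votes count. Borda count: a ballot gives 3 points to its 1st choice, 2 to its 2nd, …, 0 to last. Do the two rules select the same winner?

Plurality first-place counts: Elmhurst 8, Brookfield 4, Linden 13, Fairview 18 → Fairview.
Borda totals: Elmhurst 52, Brookfield 53, Linden 73, Fairview 80 → Fairview.
The two rules agree on Fairview.

Yes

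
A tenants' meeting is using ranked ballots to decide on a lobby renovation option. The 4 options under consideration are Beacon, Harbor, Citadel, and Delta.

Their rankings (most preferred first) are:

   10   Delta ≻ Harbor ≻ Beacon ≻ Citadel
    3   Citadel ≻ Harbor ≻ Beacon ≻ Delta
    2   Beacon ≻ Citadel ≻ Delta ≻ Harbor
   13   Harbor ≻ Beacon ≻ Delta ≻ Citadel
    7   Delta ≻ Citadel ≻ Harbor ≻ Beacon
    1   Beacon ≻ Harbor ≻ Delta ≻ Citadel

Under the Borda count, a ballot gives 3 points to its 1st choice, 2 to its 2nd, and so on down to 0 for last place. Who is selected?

Borda scores:
  Beacon: 10·1 + 3·1 + 2·3 + 13·2 + 7·0 + 3 = 48
  Harbor: 10·2 + 3·2 + 2·0 + 13·3 + 7·1 + 2 = 74
  Citadel: 10·0 + 3·3 + 2·2 + 13·0 + 7·2 + 0 = 27
  Delta: 10·3 + 3·0 + 2·1 + 13·1 + 7·3 + 1 = 67
Harbor has the highest total.

Harbor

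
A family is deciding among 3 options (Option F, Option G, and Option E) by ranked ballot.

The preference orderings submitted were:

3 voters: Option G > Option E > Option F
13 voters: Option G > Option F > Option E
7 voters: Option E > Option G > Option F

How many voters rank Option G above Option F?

23

Ballots ranking Option G above Option F: 3+13+7 = 23.
Ballots ranking Option F above Option G: 0.
So 23 of 23 voters prefer Option G to Option F.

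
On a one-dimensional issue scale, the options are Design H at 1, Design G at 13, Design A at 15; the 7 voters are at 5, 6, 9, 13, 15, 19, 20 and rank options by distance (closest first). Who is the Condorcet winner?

Design G

With single-peaked preferences on a line, the Condorcet winner is the candidate closest to the median voter.
The median voter (position 13) is closest to Design G at 13.
Check: Design G vs Design H — voters closer to Design G: 5 of 7.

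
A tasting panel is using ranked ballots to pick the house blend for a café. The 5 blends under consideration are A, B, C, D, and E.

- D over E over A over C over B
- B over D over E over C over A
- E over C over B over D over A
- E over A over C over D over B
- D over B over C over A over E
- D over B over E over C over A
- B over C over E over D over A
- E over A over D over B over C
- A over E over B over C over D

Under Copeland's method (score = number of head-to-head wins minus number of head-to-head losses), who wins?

Pairwise results:
  A vs B: B wins 5–4.
  A vs C: C wins 5–4.
  A vs D: D wins 6–3.
  A vs E: E wins 7–2.
  B vs C: B wins 6–3.
  B vs D: D wins 5–4.
  B vs E: E wins 5–4.
  C vs D: D wins 5–4.
  C vs E: E wins 7–2.
  D vs E: E wins 5–4.
Copeland scores (wins − losses):
  A: 0 − 4 = -4
  B: 2 − 2 = 0
  C: 1 − 3 = -2
  D: 3 − 1 = 2
  E: 4 − 0 = 4
E has the best Copeland score.

E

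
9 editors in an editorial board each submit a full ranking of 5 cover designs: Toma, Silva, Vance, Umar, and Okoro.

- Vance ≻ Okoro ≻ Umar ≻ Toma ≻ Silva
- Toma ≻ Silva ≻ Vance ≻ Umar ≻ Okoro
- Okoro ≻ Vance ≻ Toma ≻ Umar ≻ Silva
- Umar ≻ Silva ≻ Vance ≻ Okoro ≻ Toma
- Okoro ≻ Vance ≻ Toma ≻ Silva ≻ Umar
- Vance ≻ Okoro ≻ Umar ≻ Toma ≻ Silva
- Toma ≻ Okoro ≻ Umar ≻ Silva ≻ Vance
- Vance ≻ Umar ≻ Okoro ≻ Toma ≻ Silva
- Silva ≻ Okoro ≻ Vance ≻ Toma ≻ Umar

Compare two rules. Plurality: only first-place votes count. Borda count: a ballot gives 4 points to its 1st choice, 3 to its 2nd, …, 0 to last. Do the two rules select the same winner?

Yes

Plurality first-place counts: Toma 2, Silva 1, Vance 3, Umar 1, Okoro 2 → Vance.
Borda totals: Toma 16, Silva 12, Vance 24, Umar 15, Okoro 23 → Vance.
The two rules agree on Vance.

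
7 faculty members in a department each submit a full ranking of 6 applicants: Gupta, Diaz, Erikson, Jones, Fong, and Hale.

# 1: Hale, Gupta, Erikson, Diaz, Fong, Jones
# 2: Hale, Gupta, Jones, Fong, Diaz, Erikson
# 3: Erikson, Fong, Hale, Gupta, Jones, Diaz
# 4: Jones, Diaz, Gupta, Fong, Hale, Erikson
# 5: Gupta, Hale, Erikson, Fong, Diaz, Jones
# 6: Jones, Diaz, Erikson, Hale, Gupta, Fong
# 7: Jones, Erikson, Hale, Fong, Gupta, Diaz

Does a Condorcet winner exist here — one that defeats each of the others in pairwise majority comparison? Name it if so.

Hale

Head-to-head results (7 voters total):
Gupta vs Diaz: Gupta wins 5–2.
Gupta vs Erikson: Gupta wins 4–3.
Gupta vs Jones: Gupta wins 4–3.
Gupta vs Fong: Gupta wins 5–2.
Gupta vs Hale: Hale wins 5–2.
Diaz vs Erikson: Erikson wins 4–3.
Diaz vs Jones: Jones wins 5–2.
Diaz vs Fong: Fong wins 4–3.
Diaz vs Hale: Hale wins 5–2.
Erikson vs Jones: Jones wins 4–3.
Erikson vs Fong: Erikson wins 5–2.
Erikson vs Hale: Hale wins 4–3.
Jones vs Fong: Jones wins 4–3.
Jones vs Hale: Hale wins 4–3.
Fong vs Hale: Hale wins 5–2.
Hale beats each rival — Gupta (5–2), Diaz (5–2), Erikson (4–3), Jones (4–3), Fong (5–2) — so Hale is the Condorcet winner.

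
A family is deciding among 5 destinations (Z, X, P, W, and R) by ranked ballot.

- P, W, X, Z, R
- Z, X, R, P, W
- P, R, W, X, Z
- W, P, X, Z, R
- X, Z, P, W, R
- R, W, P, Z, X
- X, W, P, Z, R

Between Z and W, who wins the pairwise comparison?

Ballots ranking Z above W: 2.
Ballots ranking W above Z: 5.
W wins the head-to-head, 5–2.

W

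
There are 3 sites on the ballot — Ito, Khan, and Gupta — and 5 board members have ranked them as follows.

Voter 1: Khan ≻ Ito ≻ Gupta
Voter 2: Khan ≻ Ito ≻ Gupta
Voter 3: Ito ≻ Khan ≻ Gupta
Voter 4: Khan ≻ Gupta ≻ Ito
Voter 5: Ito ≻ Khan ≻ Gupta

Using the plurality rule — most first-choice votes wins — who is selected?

First-place vote totals:
  Ito: 2
  Khan: 3
  Gupta: 0
Khan has the most first-place votes.

Khan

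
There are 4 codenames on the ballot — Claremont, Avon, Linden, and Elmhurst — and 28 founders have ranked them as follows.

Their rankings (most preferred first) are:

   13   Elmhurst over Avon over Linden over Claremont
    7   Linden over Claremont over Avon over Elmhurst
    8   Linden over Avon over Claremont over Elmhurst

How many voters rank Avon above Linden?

13

Ballots ranking Avon above Linden: 13.
Ballots ranking Linden above Avon: 7+8 = 15.
So 13 of 28 voters prefer Avon to Linden.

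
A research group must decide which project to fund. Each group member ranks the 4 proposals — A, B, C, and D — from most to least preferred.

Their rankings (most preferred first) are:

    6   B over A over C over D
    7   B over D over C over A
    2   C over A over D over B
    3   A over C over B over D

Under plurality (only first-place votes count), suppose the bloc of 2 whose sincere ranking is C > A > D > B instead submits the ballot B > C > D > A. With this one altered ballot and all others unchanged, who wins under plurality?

First-place totals with the altered ballot: A 3, B 15, C 0, D 0.
The winner is unchanged: still B.

B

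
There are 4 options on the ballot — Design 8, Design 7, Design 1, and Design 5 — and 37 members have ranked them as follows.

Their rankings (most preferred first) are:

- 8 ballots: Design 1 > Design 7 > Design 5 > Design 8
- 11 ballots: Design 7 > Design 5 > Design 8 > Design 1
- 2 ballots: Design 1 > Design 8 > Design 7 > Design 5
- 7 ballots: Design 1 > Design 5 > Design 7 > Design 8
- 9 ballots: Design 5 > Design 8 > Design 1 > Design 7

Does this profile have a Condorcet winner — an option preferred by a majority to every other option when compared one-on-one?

Head-to-head results (37 voters total):
Design 8 vs Design 7: Design 7 wins 26–11.
Design 8 vs Design 1: Design 8 wins 20–17.
Design 8 vs Design 5: Design 5 wins 35–2.
Design 7 vs Design 1: Design 1 wins 26–11.
Design 7 vs Design 5: Design 7 wins 21–16.
Design 1 vs Design 5: Design 5 wins 20–17.
No candidate beats all others: Design 8 beats Design 1 beats Design 7 beats Design 8, a majority cycle.

No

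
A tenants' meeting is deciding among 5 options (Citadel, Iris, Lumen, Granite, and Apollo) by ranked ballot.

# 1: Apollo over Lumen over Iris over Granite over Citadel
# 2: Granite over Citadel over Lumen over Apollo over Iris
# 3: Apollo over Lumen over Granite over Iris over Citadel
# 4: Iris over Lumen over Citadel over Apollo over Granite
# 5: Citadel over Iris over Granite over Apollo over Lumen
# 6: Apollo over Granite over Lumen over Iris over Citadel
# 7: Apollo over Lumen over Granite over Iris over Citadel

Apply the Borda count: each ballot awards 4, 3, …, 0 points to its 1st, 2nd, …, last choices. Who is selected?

Borda scores:
  Citadel: 0 + 3 + 0 + 2 + 4 + 0 + 0 = 9
  Iris: 2 + 0 + 1 + 4 + 3 + 1 + 1 = 12
  Lumen: 3 + 2 + 3 + 3 + 0 + 2 + 3 = 16
  Granite: 1 + 4 + 2 + 0 + 2 + 3 + 2 = 14
  Apollo: 4 + 1 + 4 + 1 + 1 + 4 + 4 = 19
Apollo has the highest total.

Apollo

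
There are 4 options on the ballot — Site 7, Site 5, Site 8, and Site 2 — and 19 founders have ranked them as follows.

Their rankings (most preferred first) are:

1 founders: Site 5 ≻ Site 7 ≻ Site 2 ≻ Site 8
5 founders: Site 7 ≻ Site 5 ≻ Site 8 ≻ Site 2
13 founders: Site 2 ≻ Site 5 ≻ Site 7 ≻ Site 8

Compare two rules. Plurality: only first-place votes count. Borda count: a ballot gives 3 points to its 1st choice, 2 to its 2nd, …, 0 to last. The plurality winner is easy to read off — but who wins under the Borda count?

Plurality first-place counts: Site 7 5, Site 5 1, Site 8 0, Site 2 13 → Site 2.
Borda totals: Site 7 30, Site 5 39, Site 8 5, Site 2 40 → Site 2.

Site 2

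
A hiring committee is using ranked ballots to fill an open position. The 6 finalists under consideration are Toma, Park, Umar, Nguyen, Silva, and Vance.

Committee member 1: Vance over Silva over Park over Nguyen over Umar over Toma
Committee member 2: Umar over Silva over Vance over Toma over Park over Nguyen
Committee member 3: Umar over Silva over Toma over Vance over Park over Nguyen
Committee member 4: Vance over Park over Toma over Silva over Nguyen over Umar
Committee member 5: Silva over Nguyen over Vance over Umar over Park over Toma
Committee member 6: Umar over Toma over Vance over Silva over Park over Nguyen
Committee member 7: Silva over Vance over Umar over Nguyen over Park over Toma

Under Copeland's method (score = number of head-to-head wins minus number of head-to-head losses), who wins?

Pairwise results:
  Toma vs Park: Park wins 4–3.
  Toma vs Umar: Umar wins 6–1.
  Toma vs Nguyen: Toma wins 4–3.
  Toma vs Silva: Silva wins 5–2.
  Toma vs Vance: Vance wins 5–2.
  Park vs Umar: Umar wins 5–2.
  Park vs Nguyen: Park wins 5–2.
  Park vs Silva: Silva wins 6–1.
  Park vs Vance: Vance wins 7–0.
  Umar vs Nguyen: Umar wins 4–3.
  Umar vs Silva: Silva wins 4–3.
  Umar vs Vance: Vance wins 4–3.
  Nguyen vs Silva: Silva wins 7–0.
  Nguyen vs Vance: Vance wins 6–1.
  Silva vs Vance: Silva wins 4–3.
Copeland scores (wins − losses):
  Toma: 1 − 4 = -3
  Park: 2 − 3 = -1
  Umar: 3 − 2 = 1
  Nguyen: 0 − 5 = -5
  Silva: 5 − 0 = 5
  Vance: 4 − 1 = 3
Silva has the best Copeland score.

Silva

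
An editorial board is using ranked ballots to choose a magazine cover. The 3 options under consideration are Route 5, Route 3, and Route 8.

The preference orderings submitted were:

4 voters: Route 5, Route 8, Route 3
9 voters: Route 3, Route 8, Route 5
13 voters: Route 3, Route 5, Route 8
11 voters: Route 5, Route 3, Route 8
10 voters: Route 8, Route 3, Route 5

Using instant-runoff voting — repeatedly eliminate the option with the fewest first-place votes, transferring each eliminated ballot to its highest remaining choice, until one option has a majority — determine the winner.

Round 1: Route 3 22, Route 5 15, Route 8 10. Route 8 has the fewest and is eliminated.
Round 2: Route 3 32, Route 5 15. Route 3 has a majority.

Route 3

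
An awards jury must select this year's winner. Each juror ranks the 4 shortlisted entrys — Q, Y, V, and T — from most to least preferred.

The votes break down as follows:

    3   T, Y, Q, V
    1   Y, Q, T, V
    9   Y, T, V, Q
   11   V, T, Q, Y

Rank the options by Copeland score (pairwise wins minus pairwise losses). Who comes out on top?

T

Pairwise results:
  Q vs Y: Y wins 13–11.
  Q vs V: V wins 20–4.
  Q vs T: T wins 23–1.
  Y vs V: Y wins 13–11.
  Y vs T: T wins 14–10.
  V vs T: T wins 13–11.
Copeland scores (wins − losses):
  Q: 0 − 3 = -3
  Y: 2 − 1 = 1
  V: 1 − 2 = -1
  T: 3 − 0 = 3
T has the best Copeland score.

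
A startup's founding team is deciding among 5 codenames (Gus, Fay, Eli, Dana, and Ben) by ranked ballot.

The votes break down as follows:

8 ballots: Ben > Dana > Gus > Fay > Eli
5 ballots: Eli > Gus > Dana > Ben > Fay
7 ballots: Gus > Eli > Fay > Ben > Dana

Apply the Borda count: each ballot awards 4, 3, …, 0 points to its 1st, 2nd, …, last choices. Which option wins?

Borda scores:
  Gus: 8·2 + 5·3 + 7·4 = 59
  Fay: 8·1 + 5·0 + 7·2 = 22
  Eli: 8·0 + 5·4 + 7·3 = 41
  Dana: 8·3 + 5·2 + 7·0 = 34
  Ben: 8·4 + 5·1 + 7·1 = 44
Gus has the highest total.

Gus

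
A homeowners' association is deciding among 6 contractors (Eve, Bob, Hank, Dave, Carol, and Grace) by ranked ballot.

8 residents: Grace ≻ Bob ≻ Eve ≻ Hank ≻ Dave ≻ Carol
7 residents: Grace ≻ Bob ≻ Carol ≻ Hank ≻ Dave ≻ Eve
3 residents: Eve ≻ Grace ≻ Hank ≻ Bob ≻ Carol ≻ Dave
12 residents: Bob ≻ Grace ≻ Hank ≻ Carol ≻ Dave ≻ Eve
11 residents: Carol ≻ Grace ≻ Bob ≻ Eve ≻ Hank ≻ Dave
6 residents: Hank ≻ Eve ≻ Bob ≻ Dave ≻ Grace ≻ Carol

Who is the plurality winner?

First-place vote totals:
  Eve: 3
  Bob: 12
  Hank: 6
  Dave: 0
  Carol: 11
  Grace: 15
Grace has the most first-place votes.

Grace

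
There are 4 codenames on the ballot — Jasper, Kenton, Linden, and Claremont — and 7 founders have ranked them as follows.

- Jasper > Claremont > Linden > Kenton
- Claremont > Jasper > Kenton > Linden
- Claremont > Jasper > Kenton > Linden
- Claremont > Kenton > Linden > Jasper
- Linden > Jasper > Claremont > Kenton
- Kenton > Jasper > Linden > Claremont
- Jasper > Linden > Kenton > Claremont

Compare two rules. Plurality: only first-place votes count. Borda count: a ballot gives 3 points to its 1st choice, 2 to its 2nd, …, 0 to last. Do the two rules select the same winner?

No

Plurality first-place counts: Jasper 2, Kenton 1, Linden 1, Claremont 3 → Claremont.
Borda totals: Jasper 14, Kenton 8, Linden 8, Claremont 12 → Jasper.
The two rules disagree: plurality picks Claremont, Borda picks Jasper.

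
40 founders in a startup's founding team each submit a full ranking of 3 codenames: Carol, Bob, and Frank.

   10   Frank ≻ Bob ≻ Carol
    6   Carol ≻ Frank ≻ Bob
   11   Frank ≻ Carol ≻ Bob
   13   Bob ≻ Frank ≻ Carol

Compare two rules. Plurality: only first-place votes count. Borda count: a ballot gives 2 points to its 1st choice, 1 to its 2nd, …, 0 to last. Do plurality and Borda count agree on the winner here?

Yes

Plurality first-place counts: Carol 6, Bob 13, Frank 21 → Frank.
Borda totals: Carol 23, Bob 36, Frank 61 → Frank.
The two rules agree on Frank.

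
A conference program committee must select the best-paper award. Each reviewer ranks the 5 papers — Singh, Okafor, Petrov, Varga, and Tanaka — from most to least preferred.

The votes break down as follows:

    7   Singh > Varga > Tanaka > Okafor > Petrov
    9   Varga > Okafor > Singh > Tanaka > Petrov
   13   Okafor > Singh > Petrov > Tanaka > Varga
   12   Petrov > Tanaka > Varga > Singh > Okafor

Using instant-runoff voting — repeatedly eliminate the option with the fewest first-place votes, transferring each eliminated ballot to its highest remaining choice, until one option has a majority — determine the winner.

Round 1: Okafor 13, Petrov 12, Varga 9, Singh 7, Tanaka 0. Tanaka has the fewest and is eliminated.
Round 2: Okafor 13, Petrov 12, Varga 9, Singh 7. Singh has the fewest and is eliminated.
Round 3: Varga 16, Okafor 13, Petrov 12. Petrov has the fewest and is eliminated.
Round 4: Varga 28, Okafor 13. Varga has a majority.

Varga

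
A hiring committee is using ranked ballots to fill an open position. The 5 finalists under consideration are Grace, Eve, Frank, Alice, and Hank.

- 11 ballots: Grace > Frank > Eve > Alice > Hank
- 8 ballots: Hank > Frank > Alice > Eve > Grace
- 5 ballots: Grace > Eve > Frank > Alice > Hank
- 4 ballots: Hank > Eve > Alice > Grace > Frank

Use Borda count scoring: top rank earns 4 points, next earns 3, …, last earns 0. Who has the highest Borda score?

Borda scores:
  Grace: 11·4 + 8·0 + 5·4 + 4·1 = 68
  Eve: 11·2 + 8·1 + 5·3 + 4·3 = 57
  Frank: 11·3 + 8·3 + 5·2 + 4·0 = 67
  Alice: 11·1 + 8·2 + 5·1 + 4·2 = 40
  Hank: 11·0 + 8·4 + 5·0 + 4·4 = 48
Grace has the highest total.

Grace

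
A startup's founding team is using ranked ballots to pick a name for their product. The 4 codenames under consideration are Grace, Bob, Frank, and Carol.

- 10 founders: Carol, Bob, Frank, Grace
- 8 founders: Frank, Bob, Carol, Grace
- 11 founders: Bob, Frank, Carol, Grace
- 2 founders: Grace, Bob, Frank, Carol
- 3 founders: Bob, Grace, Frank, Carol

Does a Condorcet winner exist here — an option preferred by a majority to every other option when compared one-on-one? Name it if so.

Head-to-head results (34 voters total):
Grace vs Bob: Bob wins 32–2.
Grace vs Frank: Frank wins 29–5.
Grace vs Carol: Carol wins 29–5.
Bob vs Frank: Bob wins 26–8.
Bob vs Carol: Bob wins 24–10.
Frank vs Carol: Frank wins 24–10.
Bob beats each rival — Grace (32–2), Frank (26–8), Carol (24–10) — so Bob is the Condorcet winner.

Bob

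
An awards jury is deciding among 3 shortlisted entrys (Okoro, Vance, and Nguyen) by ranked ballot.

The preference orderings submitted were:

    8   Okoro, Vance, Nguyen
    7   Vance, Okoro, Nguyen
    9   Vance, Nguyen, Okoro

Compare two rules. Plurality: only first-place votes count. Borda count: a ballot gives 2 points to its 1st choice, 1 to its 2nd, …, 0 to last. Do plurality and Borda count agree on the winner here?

Plurality first-place counts: Okoro 8, Vance 16, Nguyen 0 → Vance.
Borda totals: Okoro 23, Vance 40, Nguyen 9 → Vance.
The two rules agree on Vance.

Yes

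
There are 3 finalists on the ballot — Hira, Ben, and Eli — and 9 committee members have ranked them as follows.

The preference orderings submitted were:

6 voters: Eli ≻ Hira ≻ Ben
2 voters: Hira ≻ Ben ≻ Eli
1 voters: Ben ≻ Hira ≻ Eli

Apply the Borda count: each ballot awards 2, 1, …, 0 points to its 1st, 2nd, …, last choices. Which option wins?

Eli

Borda scores:
  Hira: 6·1 + 2·2 + 1 = 11
  Ben: 6·0 + 2·1 + 2 = 4
  Eli: 6·2 + 2·0 + 0 = 12
Eli has the highest total.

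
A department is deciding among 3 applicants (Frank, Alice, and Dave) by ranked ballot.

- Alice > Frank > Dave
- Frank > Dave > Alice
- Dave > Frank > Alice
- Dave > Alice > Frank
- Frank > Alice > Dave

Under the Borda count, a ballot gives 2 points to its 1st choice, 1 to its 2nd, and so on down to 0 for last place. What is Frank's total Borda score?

Borda scores:
  Frank: 1 + 2 + 1 + 0 + 2 = 6
  Alice: 2 + 0 + 0 + 1 + 1 = 4
  Dave: 0 + 1 + 2 + 2 + 0 = 5

6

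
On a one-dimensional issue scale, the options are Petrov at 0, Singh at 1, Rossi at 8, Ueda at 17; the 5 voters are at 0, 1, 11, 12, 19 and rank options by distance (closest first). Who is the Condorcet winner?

With single-peaked preferences on a line, the Condorcet winner is the candidate closest to the median voter.
The median voter (position 11) is closest to Rossi at 8.
Check: Rossi vs Ueda — voters closer to Rossi: 4 of 5.

Rossi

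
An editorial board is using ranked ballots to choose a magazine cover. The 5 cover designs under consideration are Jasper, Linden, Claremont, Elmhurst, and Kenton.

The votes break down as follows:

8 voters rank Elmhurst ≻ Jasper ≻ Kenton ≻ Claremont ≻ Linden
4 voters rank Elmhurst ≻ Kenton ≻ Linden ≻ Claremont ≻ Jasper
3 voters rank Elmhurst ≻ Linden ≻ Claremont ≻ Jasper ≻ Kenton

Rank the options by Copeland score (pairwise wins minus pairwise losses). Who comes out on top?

Elmhurst

Pairwise results:
  Jasper vs Linden: Jasper wins 8–7.
  Jasper vs Claremont: Jasper wins 8–7.
  Jasper vs Elmhurst: Elmhurst wins 15–0.
  Jasper vs Kenton: Jasper wins 11–4.
  Linden vs Claremont: Claremont wins 8–7.
  Linden vs Elmhurst: Elmhurst wins 15–0.
  Linden vs Kenton: Kenton wins 12–3.
  Claremont vs Elmhurst: Elmhurst wins 15–0.
  Claremont vs Kenton: Kenton wins 12–3.
  Elmhurst vs Kenton: Elmhurst wins 15–0.
Copeland scores (wins − losses):
  Jasper: 3 − 1 = 2
  Linden: 0 − 4 = -4
  Claremont: 1 − 3 = -2
  Elmhurst: 4 − 0 = 4
  Kenton: 2 − 2 = 0
Elmhurst has the best Copeland score.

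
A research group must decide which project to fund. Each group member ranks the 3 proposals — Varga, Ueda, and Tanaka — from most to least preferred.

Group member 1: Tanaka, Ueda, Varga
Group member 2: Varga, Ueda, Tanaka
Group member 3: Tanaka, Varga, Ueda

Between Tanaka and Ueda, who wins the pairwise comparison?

Tanaka

Ballots ranking Tanaka above Ueda: 2.
Ballots ranking Ueda above Tanaka: 1.
Tanaka wins the head-to-head, 2–1.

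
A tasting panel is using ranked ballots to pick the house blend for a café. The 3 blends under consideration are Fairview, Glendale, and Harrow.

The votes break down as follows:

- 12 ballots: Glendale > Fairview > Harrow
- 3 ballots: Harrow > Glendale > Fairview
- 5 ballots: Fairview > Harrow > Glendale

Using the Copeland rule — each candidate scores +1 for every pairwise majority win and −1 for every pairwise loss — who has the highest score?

Pairwise results:
  Fairview vs Glendale: Glendale wins 15–5.
  Fairview vs Harrow: Fairview wins 17–3.
  Glendale vs Harrow: Glendale wins 12–8.
Copeland scores (wins − losses):
  Fairview: 1 − 1 = 0
  Glendale: 2 − 0 = 2
  Harrow: 0 − 2 = -2
Glendale has the best Copeland score.

Glendale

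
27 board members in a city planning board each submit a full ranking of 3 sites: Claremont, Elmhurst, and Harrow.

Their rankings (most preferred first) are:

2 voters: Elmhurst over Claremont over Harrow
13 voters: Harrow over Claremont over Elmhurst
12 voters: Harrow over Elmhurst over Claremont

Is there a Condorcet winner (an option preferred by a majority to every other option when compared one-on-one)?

Yes

Head-to-head results (27 voters total):
Claremont vs Elmhurst: Elmhurst wins 14–13.
Claremont vs Harrow: Harrow wins 25–2.
Elmhurst vs Harrow: Harrow wins 25–2.
Harrow beats each rival — Claremont (25–2), Elmhurst (25–2) — so Harrow is the Condorcet winner.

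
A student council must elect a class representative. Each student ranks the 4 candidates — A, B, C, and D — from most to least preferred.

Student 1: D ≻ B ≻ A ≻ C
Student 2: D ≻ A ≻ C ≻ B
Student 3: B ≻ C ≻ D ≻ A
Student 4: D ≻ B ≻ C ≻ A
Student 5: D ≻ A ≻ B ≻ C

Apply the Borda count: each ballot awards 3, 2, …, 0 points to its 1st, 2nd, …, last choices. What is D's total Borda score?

Borda scores:
  A: 1 + 2 + 0 + 0 + 2 = 5
  B: 2 + 0 + 3 + 2 + 1 = 8
  C: 0 + 1 + 2 + 1 + 0 = 4
  D: 3 + 3 + 1 + 3 + 3 = 13

13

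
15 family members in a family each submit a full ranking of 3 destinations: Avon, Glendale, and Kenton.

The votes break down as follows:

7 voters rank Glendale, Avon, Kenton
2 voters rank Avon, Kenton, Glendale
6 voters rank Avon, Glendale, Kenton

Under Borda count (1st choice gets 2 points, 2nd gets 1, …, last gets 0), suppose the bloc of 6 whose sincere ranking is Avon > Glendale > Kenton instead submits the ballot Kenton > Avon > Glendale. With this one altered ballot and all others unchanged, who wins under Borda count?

Borda totals with the altered ballot: Avon 17, Glendale 14, Kenton 14.
The winner is unchanged: still Avon.

Avon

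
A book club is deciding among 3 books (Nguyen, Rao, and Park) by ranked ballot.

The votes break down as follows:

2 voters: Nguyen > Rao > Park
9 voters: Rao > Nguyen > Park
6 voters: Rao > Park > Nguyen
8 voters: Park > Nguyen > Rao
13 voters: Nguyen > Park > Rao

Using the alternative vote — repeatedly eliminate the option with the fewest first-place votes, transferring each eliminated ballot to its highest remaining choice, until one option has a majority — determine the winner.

Nguyen

Round 1: Nguyen 15, Rao 15, Park 8. Park has the fewest and is eliminated.
Round 2: Nguyen 23, Rao 15. Nguyen has a majority.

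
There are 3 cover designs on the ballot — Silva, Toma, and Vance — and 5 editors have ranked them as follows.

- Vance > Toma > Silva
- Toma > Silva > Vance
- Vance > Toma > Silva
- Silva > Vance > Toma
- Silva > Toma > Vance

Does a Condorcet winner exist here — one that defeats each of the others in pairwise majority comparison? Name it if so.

No Condorcet winner

Head-to-head results (5 voters total):
Silva vs Toma: Toma wins 3–2.
Silva vs Vance: Silva wins 3–2.
Toma vs Vance: Vance wins 3–2.
No candidate beats all others: Silva beats Vance beats Toma beats Silva, a majority cycle.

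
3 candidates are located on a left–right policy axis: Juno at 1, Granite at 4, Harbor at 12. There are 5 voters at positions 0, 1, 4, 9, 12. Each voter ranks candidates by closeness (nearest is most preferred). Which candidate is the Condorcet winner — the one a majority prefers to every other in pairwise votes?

With single-peaked preferences on a line, the Condorcet winner is the candidate closest to the median voter.
The median voter (position 4) is closest to Granite at 4.
Check: Granite vs Harbor — voters closer to Granite: 3 of 5.

Granite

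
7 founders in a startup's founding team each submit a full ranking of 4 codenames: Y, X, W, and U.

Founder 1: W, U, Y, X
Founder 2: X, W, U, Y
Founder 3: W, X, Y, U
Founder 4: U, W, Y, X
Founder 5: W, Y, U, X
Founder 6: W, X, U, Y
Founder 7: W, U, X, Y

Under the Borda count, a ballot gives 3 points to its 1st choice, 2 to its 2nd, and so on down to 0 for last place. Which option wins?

W

Borda scores:
  Y: 1 + 0 + 1 + 1 + 2 + 0 + 0 = 5
  X: 0 + 3 + 2 + 0 + 0 + 2 + 1 = 8
  W: 3 + 2 + 3 + 2 + 3 + 3 + 3 = 19
  U: 2 + 1 + 0 + 3 + 1 + 1 + 2 = 10
W has the highest total.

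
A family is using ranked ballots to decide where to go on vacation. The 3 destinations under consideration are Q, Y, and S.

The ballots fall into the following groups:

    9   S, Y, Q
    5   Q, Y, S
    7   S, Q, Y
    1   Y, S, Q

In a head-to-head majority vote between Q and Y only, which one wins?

Ballots ranking Q above Y: 5+7 = 12.
Ballots ranking Y above Q: 9+1 = 10.
Q wins the head-to-head, 12–10.

Q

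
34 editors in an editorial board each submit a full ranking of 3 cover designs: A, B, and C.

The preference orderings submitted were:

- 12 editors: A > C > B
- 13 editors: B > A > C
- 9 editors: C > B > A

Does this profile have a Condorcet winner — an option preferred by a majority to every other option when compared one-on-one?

No

Head-to-head results (34 voters total):
A vs B: B wins 22–12.
A vs C: A wins 25–9.
B vs C: C wins 21–13.
No candidate beats all others: A beats C beats B beats A, a majority cycle.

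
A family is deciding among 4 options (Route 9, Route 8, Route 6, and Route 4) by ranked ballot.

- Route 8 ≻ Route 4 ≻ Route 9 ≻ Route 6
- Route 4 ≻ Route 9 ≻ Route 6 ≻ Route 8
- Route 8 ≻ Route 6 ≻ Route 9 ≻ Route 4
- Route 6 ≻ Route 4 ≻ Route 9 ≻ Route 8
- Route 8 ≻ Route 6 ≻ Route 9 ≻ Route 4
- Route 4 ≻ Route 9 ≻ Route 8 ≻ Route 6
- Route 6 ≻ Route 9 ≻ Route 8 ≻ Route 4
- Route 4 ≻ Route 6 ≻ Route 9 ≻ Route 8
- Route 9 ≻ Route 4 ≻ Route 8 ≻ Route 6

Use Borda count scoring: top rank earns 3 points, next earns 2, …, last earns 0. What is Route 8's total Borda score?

12

Borda scores:
  Route 9: 1 + 2 + 1 + 1 + 1 + 2 + 2 + 1 + 3 = 14
  Route 8: 3 + 0 + 3 + 0 + 3 + 1 + 1 + 0 + 1 = 12
  Route 6: 0 + 1 + 2 + 3 + 2 + 0 + 3 + 2 + 0 = 13
  Route 4: 2 + 3 + 0 + 2 + 0 + 3 + 0 + 3 + 2 = 15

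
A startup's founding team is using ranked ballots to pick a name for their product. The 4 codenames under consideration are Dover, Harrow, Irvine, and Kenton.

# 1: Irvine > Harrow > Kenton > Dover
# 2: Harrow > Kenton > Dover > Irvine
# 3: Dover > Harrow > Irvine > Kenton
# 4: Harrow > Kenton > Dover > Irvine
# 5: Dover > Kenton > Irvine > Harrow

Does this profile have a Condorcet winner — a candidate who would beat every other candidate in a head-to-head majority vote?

Yes

Head-to-head results (5 voters total):
Dover vs Harrow: Harrow wins 3–2.
Dover vs Irvine: Dover wins 4–1.
Dover vs Kenton: Kenton wins 3–2.
Harrow vs Irvine: Harrow wins 3–2.
Harrow vs Kenton: Harrow wins 4–1.
Irvine vs Kenton: Kenton wins 3–2.
Harrow beats each rival — Dover (3–2), Irvine (3–2), Kenton (4–1) — so Harrow is the Condorcet winner.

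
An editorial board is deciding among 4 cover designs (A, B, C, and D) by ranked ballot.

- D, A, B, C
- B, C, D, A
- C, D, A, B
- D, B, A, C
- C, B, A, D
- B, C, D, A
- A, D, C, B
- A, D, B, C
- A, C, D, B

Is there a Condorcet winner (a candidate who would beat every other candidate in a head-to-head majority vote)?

Head-to-head results (9 voters total):
A vs B: A wins 5–4.
A vs C: A wins 5–4.
A vs D: D wins 5–4.
B vs C: B wins 5–4.
B vs D: D wins 6–3.
C vs D: C wins 5–4.
No candidate beats all others: A beats C beats D beats A, a majority cycle.

No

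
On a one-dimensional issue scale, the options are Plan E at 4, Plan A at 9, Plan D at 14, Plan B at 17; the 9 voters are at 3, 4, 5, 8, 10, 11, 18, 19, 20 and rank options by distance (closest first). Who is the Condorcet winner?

With single-peaked preferences on a line, the Condorcet winner is the candidate closest to the median voter.
The median voter (position 10) is closest to Plan A at 9.
Check: Plan A vs Plan E — voters closer to Plan A: 6 of 9.

Plan A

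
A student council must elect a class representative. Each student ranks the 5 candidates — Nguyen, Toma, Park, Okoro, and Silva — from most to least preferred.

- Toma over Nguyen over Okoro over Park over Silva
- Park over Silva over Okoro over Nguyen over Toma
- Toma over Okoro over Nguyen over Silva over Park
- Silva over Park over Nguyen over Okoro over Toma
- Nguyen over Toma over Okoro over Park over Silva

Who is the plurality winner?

First-place vote totals:
  Nguyen: 1
  Toma: 2
  Park: 1
  Okoro: 0
  Silva: 1
Toma has the most first-place votes.

Toma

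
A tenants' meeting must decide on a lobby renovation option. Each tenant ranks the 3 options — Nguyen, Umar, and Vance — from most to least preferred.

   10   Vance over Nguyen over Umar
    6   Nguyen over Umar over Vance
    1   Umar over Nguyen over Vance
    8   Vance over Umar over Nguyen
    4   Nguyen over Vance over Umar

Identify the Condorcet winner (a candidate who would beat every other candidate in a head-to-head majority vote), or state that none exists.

Vance

Head-to-head results (29 voters total):
Nguyen vs Umar: Nguyen wins 20–9.
Nguyen vs Vance: Vance wins 18–11.
Umar vs Vance: Vance wins 22–7.
Vance beats each rival — Nguyen (18–11), Umar (22–7) — so Vance is the Condorcet winner.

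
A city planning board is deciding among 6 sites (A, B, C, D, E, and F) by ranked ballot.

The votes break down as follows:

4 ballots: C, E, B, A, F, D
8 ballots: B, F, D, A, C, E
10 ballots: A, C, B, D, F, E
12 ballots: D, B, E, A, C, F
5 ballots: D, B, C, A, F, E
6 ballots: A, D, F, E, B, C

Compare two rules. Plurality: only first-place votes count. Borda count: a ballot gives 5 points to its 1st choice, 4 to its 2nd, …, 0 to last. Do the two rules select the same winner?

No

Plurality first-place counts: A 16, B 8, C 4, D 17, E 0, F 0 → D.
Borda totals: A 138, B 156, C 95, D 153, E 64, F 69 → B.
The two rules disagree: plurality picks D, Borda picks B.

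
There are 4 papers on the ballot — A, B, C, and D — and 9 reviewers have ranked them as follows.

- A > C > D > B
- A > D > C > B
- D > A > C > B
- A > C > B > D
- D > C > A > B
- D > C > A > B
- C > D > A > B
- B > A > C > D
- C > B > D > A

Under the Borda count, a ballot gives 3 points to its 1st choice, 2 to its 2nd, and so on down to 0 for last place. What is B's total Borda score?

6

Borda scores:
  A: 3 + 3 + 2 + 3 + 1 + 1 + 1 + 2 + 0 = 16
  B: 0 + 0 + 0 + 1 + 0 + 0 + 0 + 3 + 2 = 6
  C: 2 + 1 + 1 + 2 + 2 + 2 + 3 + 1 + 3 = 17
  D: 1 + 2 + 3 + 0 + 3 + 3 + 2 + 0 + 1 = 15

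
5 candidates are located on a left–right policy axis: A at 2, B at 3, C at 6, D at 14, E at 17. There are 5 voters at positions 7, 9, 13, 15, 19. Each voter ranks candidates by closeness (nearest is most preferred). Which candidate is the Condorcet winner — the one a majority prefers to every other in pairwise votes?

With single-peaked preferences on a line, the Condorcet winner is the candidate closest to the median voter.
The median voter (position 13) is closest to D at 14.
Check: D vs A — voters closer to D: 4 of 5.

D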